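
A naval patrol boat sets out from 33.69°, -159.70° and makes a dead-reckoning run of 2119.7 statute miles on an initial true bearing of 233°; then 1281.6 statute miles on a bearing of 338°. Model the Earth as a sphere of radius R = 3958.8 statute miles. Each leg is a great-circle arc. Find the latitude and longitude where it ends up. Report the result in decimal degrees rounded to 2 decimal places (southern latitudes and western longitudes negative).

latitude 29.85°, longitude 167.70°

Apply the spherical direct solution leg by leg, carrying full precision between legs.
Leg 1: from (33.69°, -159.70°), δ = 2119.7/3958.8 = 0.535440 rad, θ = 233° → φ = 12.80°, λ = 175.60°.
Leg 2: from (12.80°, 175.60°), δ = 1281.6/3958.8 = 0.323734 rad, θ = 338° → φ = 29.85°, λ = 167.70°.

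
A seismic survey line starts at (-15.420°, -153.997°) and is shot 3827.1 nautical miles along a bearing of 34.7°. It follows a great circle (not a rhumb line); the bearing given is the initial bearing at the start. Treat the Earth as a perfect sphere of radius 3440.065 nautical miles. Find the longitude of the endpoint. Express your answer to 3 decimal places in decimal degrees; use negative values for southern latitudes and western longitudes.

The arc subtends δ = 3827.1/3440.065 = 1.112508 rad at the centre.
With φ₁ = -15.420° = -0.269130 rad and θ = 34.7° = 0.605629 rad:
sin φ₂ = sin φ₁ cos δ + cos φ₁ sin δ cos θ = (-0.265893)(0.442414) + (0.964003)(0.896811)(0.822144) = 0.593132
φ₂ = asin(0.593132) = 0.634944 rad = 36.380°.
Δλ = atan2( sin θ sin δ cos φ₁ , cos δ − sin φ₁ sin φ₂ ) = atan2(0.492158, 0.600123) = 0.686875 rad = 39.355°.
λ₂ = -153.997° + 39.355° = -114.642°.

longitude -114.642°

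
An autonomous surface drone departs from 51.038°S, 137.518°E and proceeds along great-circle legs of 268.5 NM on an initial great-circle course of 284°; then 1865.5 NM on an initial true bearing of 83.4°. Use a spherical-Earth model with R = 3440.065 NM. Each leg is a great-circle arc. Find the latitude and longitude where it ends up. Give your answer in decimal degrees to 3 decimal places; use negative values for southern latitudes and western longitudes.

latitude -37.988°, longitude 171.371°

Apply the spherical direct solution leg by leg, carrying full precision between legs.
Leg 1: from (-51.038°, 137.518°), δ = 268.5/3440.065 = 0.078051 rad, θ = 284° → φ = -49.759°, λ = 130.792°.
Leg 2: from (-49.759°, 130.792°), δ = 1865.5/3440.065 = 0.542286 rad, θ = 83.4° → φ = -37.988°, λ = 171.371°.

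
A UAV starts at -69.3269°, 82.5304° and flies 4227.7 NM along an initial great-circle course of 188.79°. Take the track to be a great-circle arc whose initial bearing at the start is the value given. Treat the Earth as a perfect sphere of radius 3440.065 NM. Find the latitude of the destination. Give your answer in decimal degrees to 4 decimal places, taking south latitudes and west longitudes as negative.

Central angle δ = d/R = 1.228959 rad.
Start latitude φ₁ = -1.209983 rad; initial bearing θ = 3.295007 rad.
sin φ₂ = sin φ₁ cos δ + cos φ₁ sin δ cos θ = (-0.935610)(0.335218) + (0.353036)(0.942140)(-0.988255) = -0.642336
φ₂ = asin(-0.642336) = -0.697543 rad = -39.9663°.
Δλ = atan2( sin θ sin δ cos φ₁ , cos δ − sin φ₁ sin φ₂ ) = atan2(-0.050827, -0.265758) = -2.952621 rad = -169.1727°.
Hence λ₂ = 82.5304° + -169.1727° = -86.6423°.

latitude -39.9663°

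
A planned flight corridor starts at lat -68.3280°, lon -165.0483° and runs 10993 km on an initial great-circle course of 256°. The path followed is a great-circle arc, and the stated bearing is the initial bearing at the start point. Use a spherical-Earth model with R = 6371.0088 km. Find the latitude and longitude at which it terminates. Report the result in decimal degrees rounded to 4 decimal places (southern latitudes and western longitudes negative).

latitude 3.1469°, longitude 88.7242°

Central angle δ = d/R = 1.725472 rad.
Start latitude φ₁ = -1.192549 rad; initial bearing θ = 4.468043 rad.
Applying the spherical law of cosines for sides, sin φ₂ = sin φ₁ cos δ + cos φ₁ sin δ cos θ = 0.054897, so φ₂ = 3.1469°.
Δλ = atan2( sin θ sin δ cos φ₁ , cos δ − sin φ₁ sin φ₂ ) = atan2(-0.354045, -0.103044) = -1.854019 rad = -106.2275°.
λ₂ = -165.0483° + -106.2275° = -271.2758°, normalized to (−180°, 180°] → 88.7242°.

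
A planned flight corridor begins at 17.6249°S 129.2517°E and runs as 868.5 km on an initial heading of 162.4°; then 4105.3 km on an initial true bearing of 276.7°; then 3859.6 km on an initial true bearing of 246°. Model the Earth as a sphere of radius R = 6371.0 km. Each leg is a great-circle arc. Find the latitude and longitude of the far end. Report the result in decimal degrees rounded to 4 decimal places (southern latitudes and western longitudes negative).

Apply the spherical direct solution leg by leg, carrying full precision between legs.
Leg 1: from (-17.6249°, 129.2517°), δ = 868.5/6371 = 0.136321 rad, θ = 162.4° → φ = -25.0515°, λ = 131.8515°.
Leg 2: from (-25.0515°, 131.8515°), δ = 4105.3/6371 = 0.644373 rad, θ = 276.7° → φ = -15.9640°, λ = 93.4969°.
Leg 3: from (-15.9640°, 93.4969°), δ = 3859.6/6371 = 0.605808 rad, θ = 246° → φ = -26.6644°, λ = 57.8983°.

latitude -26.6644°, longitude 57.8983°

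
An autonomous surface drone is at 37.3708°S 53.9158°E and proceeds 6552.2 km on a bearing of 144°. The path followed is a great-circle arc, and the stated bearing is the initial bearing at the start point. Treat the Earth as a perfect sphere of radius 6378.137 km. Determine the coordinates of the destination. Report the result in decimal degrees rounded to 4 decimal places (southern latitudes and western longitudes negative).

latitude -59.7899°, longitude 144.9756°

δ = 6552.2/6378.137 = 1.027291 rad (58.8594°).
Start latitude φ₁ = -0.652244 rad; initial bearing θ = 2.513274 rad.
Destination latitude: φ₂ = arcsin( sin φ₁ cos δ + cos φ₁ sin δ cos θ ) = arcsin(-0.864186) = -59.7899°.
Then Δλ = atan2(0.399815, -0.007396) = 1.589293 rad, from sin θ sin δ cos φ₁ over cos δ − sin φ₁ sin φ₂.
λ₂ = 53.9158° + 91.0598° = 144.9756°.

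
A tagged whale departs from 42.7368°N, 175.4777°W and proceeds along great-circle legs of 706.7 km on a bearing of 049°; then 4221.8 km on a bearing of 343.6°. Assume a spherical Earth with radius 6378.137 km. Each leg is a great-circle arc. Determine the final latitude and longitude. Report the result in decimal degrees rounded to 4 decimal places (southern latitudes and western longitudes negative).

latitude 78.0835°, longitude 134.3267°

Apply the spherical direct solution leg by leg, carrying full precision between legs.
Leg 1: from (42.7368°, -175.4777°), δ = 706.7/6378.137 = 0.110800 rad, θ = 49° → φ = 46.6982°, λ = -168.4888°.
Leg 2: from (46.6982°, -168.4888°), δ = 4221.8/6378.137 = 0.661917 rad, θ = 343.6° → φ = 78.0835°, λ = 134.3267°.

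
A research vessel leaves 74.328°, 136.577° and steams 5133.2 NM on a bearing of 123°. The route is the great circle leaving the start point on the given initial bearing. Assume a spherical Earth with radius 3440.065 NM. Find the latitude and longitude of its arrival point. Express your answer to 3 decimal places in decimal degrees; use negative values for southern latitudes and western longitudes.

latitude -4.075°, longitude -166.473°

The arc subtends δ = 5133.2/3440.065 = 1.492181 rad at the centre.
With φ₁ = 74.328° = 1.297268 rad and θ = 123° = 2.146755 rad:
Destination latitude: φ₂ = arcsin( sin φ₁ cos δ + cos φ₁ sin δ cos θ ) = arcsin(-0.071054) = -4.075°.
For the longitude increment, Δλ = atan2( sin θ sin δ cos φ₁, cos δ − sin φ₁ sin φ₂ ) = atan2(0.225850, 0.146947) = 56.950°.
λ₂ = 136.577° + 56.950° = 193.527°, normalized to (−180°, 180°] → -166.473°.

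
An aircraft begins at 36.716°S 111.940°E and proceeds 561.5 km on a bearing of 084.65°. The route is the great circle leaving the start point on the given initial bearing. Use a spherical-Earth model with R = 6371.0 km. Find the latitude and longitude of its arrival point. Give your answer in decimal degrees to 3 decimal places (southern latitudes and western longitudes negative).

latitude -36.083°, longitude 118.165°

Central angle δ = d/R = 0.088134 rad.
Start latitude φ₁ = -0.640815 rad; initial bearing θ = 1.477421 rad.
Applying the spherical law of cosines for sides, sin φ₂ = sin φ₁ cos δ + cos φ₁ sin δ cos θ = -0.588950, so φ₂ = -36.083°.
Δλ = atan2( sin θ sin δ cos φ₁ , cos δ − sin φ₁ sin φ₂ ) = atan2(0.070250, 0.644016) = 0.108652 rad = 6.225°.
Hence λ₂ = 111.940° + 6.225° = 118.165°.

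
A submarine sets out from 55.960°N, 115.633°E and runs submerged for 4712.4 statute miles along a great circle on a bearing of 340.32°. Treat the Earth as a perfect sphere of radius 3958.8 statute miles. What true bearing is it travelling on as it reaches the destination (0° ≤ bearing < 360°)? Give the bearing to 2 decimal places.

final bearing 198.19°

Angular distance δ = d/R = 4712.4 / 3958.8 = 1.190361 rad.
Converting: φ₁ = 0.976686 rad, θ = 5.939705 rad.
Applying the spherical law of cosines for sides, sin φ₂ = sin φ₁ cos δ + cos φ₁ sin δ cos θ = 0.797087, so φ₂ = 52.853°.
Δλ = atan2( sin θ sin δ cos φ₁ , cos δ − sin φ₁ sin φ₂ ) = atan2(-0.175034, -0.289179) = -2.597300 rad = -148.814°.
Hence λ₂ = 115.633° + -148.814° = -33.181°.
The forward bearing on arrival equals the back-azimuth from the destination plus 180°.
Back-azimuth from P₂ (52.85°, -33.18°) to P₁ (55.96°, 115.63°), with Δλ' = λ₁ − λ₂ = 148.81°: atan2( sin Δλ' cos φ₁ , cos φ₂ sin φ₁ − sin φ₂ cos φ₁ cos Δλ' ) = 18.19°.
Final bearing = (18.19° + 180°) mod 360° = 198.19°.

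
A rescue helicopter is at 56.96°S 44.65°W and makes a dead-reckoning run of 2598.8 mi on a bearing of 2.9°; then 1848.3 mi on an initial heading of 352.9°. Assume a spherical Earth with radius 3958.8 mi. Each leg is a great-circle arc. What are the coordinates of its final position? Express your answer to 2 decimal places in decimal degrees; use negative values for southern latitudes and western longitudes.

Apply the spherical direct solution leg by leg, carrying full precision between legs.
Leg 1: from (-56.96°, -44.65°), δ = 2598.8/3958.8 = 0.656462 rad, θ = 2.9° → φ = -19.37°, λ = -42.77°.
Leg 2: from (-19.37°, -42.77°), δ = 1848.3/3958.8 = 0.466884 rad, θ = 352.9° → φ = 7.19°, λ = -45.99°.

latitude 7.19°, longitude -45.99°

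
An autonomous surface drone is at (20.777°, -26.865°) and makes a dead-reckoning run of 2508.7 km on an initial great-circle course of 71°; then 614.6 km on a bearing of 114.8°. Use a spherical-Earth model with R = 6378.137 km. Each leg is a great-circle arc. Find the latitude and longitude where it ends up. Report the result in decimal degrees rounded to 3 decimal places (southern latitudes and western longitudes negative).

Apply the spherical direct solution leg by leg, carrying full precision between legs.
Leg 1: from (20.777°, -26.865°), δ = 2508.7/6378.137 = 0.393328 rad, θ = 71° → φ = 26.379°, λ = -3.005°.
Leg 2: from (26.379°, -3.005°), δ = 614.6/6378.137 = 0.096360 rad, θ = 114.8° → φ = 23.960°, λ = 2.479°.

latitude 23.960°, longitude 2.479°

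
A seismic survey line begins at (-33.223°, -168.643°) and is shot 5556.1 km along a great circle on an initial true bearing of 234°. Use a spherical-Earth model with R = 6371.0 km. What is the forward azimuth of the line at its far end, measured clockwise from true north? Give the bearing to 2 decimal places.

final bearing 278.67°

Angular distance δ = d/R = 5556.1 / 6371 = 0.872092 rad.
With φ₁ = -33.223° = -0.579851 rad and θ = 234° = 4.084070 rad:
Destination latitude: φ₂ = arcsin( sin φ₁ cos δ + cos φ₁ sin δ cos θ ) = arcsin(-0.728912) = -46.795°.
Then Δλ = atan2(-0.518193, 0.243855) = -1.130954 rad, from sin θ sin δ cos φ₁ over cos δ − sin φ₁ sin φ₂.
λ₂ = -168.643° + -64.799° = -233.442°, normalized to (−180°, 180°] → 126.558°.
The forward bearing on arrival equals the back-azimuth from the destination plus 180°.
Back-azimuth from P₂ (-46.80°, 126.56°) to P₁ (-33.22°, -168.64°), with Δλ' = λ₁ − λ₂ = -295.20°: atan2( sin Δλ' cos φ₁ , cos φ₂ sin φ₁ − sin φ₂ cos φ₁ cos Δλ' ) = 98.67°.
Final bearing = (98.67° + 180°) mod 360° = 278.67°.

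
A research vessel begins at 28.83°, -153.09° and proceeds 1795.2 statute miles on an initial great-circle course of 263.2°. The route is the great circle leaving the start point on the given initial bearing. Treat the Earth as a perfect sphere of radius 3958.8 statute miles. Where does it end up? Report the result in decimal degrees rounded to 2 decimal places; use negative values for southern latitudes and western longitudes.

latitude 22.83°, longitude 178.75°

δ = 1795.2/3958.8 = 0.453471 rad (25.9820°).
Converting: φ₁ = 0.503178 rad, θ = 4.593707 rad.
Applying the spherical law of cosines for sides, sin φ₂ = sin φ₁ cos δ + cos φ₁ sin δ cos θ = 0.388034, so φ₂ = 22.83°.
For the longitude increment, Δλ = atan2( sin θ sin δ cos φ₁, cos δ − sin φ₁ sin φ₂ ) = atan2(-0.381089, 0.711817) = -28.16°.
λ₂ = -153.09° + -28.16° = -181.25°, normalized to (−180°, 180°] → 178.75°.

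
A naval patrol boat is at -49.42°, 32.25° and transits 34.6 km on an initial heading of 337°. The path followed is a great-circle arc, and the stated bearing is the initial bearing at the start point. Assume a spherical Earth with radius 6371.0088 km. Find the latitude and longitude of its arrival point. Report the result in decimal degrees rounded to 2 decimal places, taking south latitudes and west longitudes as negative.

latitude -49.13°, longitude 32.06°

Central angle δ = d/R = 0.005431 rad.
Start latitude φ₁ = -0.862542 rad; initial bearing θ = 5.881760 rad.
Destination latitude: φ₂ = arcsin( sin φ₁ cos δ + cos φ₁ sin δ cos θ ) = arcsin(-0.756235) = -49.13°.
Δλ = atan2( sin θ sin δ cos φ₁ , cos δ − sin φ₁ sin φ₂ ) = atan2(-0.001380, 0.425626) = -0.003243 rad = -0.19°.
λ₂ = λ₁ + Δλ = 32.06°.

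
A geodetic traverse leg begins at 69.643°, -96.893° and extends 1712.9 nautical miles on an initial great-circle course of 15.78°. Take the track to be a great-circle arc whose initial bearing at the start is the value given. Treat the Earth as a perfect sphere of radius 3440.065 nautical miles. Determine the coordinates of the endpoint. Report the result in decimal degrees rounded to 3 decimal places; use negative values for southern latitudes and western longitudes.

latitude 79.604°, longitude 37.072°

The arc subtends δ = 1712.9/3440.065 = 0.497927 rad at the centre.
With φ₁ = 69.643° = 1.215500 rad and θ = 15.78° = 0.275413 rad:
sin φ₂ = sin φ₁ cos δ + cos φ₁ sin δ cos θ = (0.937543)(0.878575) + (0.347869)(0.477605)(0.962313) = 0.983584
φ₂ = asin(0.983584) = 1.389352 rad = 79.604°.
Then Δλ = atan2(0.045182, -0.043578) = 2.338127 rad, from sin θ sin δ cos φ₁ over cos δ − sin φ₁ sin φ₂.
λ₂ = -96.893° + 133.965° = 37.072°.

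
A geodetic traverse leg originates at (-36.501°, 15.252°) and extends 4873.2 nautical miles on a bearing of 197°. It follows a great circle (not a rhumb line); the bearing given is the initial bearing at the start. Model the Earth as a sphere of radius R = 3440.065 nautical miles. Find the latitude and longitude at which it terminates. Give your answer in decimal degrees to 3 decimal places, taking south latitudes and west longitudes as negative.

The arc subtends δ = 4873.2/3440.065 = 1.416601 rad at the centre.
Converting: φ₁ = -0.637063 rad, θ = 3.438299 rad.
sin φ₂ = sin φ₁ cos δ + cos φ₁ sin δ cos θ = (-0.594837)(0.153585) + (0.803846)(0.988135)(-0.956305) = -0.850960
φ₂ = asin(-0.850960) = -1.017810 rad = -58.316°.
Then Δλ = atan2(-0.232234, -0.352597) = -2.559170 rad, from sin θ sin δ cos φ₁ over cos δ − sin φ₁ sin φ₂.
Hence λ₂ = 15.252° + -146.630° = -131.378°.

latitude -58.316°, longitude -131.378°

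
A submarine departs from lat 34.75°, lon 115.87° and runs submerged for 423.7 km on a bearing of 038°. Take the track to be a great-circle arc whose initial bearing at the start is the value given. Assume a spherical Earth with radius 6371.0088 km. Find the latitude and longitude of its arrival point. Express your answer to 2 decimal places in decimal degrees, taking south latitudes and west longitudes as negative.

latitude 37.72°, longitude 118.83°

Central angle δ = d/R = 0.066504 rad.
Start latitude φ₁ = 0.606502 rad; initial bearing θ = 0.663225 rad.
Destination latitude: φ₂ = arcsin( sin φ₁ cos δ + cos φ₁ sin δ cos θ ) = arcsin(0.611764) = 37.72°.
Then Δλ = atan2(0.033617, 0.649086) = 0.051745 rad, from sin θ sin δ cos φ₁ over cos δ − sin φ₁ sin φ₂.
λ₂ = λ₁ + Δλ = 118.83°.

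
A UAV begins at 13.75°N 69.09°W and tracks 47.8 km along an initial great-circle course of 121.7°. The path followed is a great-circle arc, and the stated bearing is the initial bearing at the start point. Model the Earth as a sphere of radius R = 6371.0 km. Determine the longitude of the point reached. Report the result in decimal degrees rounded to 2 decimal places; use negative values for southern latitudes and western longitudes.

δ = 47.8/6371 = 0.007503 rad (0.4299°).
Converting: φ₁ = 0.239983 rad, θ = 2.124066 rad.
Applying the spherical law of cosines for sides, sin φ₂ = sin φ₁ cos δ + cos φ₁ sin δ cos θ = 0.233850, so φ₂ = 13.52°.
Then Δλ = atan2(0.006200, 0.944389) = 0.006565 rad, from sin θ sin δ cos φ₁ over cos δ − sin φ₁ sin φ₂.
λ₂ = -69.09° + 0.38° = -68.71°.

longitude -68.71°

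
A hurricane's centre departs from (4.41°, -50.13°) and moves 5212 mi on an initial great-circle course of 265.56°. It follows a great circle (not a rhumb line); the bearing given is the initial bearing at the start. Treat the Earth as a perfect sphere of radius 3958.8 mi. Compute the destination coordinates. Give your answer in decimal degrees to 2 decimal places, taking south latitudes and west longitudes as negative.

latitude -3.17°, longitude -125.24°

The arc subtends δ = 5212/3958.8 = 1.316561 rad at the centre.
Converting: φ₁ = 0.076969 rad, θ = 4.634896 rad.
Destination latitude: φ₂ = arcsin( sin φ₁ cos δ + cos φ₁ sin δ cos θ ) = arcsin(-0.055366) = -3.17°.
For the longitude increment, Δλ = atan2( sin θ sin δ cos φ₁, cos δ − sin φ₁ sin φ₂ ) = atan2(-0.962094, 0.255763) = -75.11°.
λ₂ = -50.13° + -75.11° = -125.24°.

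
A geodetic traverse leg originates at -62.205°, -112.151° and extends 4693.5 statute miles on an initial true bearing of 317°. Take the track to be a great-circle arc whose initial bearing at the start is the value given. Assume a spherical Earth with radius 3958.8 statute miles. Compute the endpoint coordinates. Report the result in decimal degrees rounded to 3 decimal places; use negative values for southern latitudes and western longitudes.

latitude -0.937°, longitude -151.357°

Angular distance δ = d/R = 4693.5 / 3958.8 = 1.185587 rad.
With φ₁ = -62.205° = -1.085682 rad and θ = 317° = 5.532694 rad:
Applying the spherical law of cosines for sides, sin φ₂ = sin φ₁ cos δ + cos φ₁ sin δ cos θ = -0.016354, so φ₂ = -0.937°.
For the longitude increment, Δλ = atan2( sin θ sin δ cos φ₁, cos δ − sin φ₁ sin φ₂ ) = atan2(-0.294717, 0.361287) = -39.206°.
Hence λ₂ = -112.151° + -39.206° = -151.357°.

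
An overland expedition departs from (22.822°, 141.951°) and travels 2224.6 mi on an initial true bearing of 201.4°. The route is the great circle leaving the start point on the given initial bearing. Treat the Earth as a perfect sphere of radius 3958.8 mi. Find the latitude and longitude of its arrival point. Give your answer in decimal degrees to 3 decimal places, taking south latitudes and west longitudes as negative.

Central angle δ = d/R = 0.561938 rad.
Converting: φ₁ = 0.398319 rad, θ = 3.515093 rad.
Applying the spherical law of cosines for sides, sin φ₂ = sin φ₁ cos δ + cos φ₁ sin δ cos θ = -0.129030, so φ₂ = -7.414°.
Δλ = atan2( sin θ sin δ cos φ₁ , cos δ − sin φ₁ sin φ₂ ) = atan2(-0.179196, 0.896271) = -0.197333 rad = -11.306°.
λ₂ = λ₁ + Δλ = 130.645°.

latitude -7.414°, longitude 130.645°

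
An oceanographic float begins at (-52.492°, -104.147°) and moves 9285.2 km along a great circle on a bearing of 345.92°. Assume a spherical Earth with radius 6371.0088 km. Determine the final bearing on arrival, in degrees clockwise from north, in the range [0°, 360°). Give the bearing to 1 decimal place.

Angular distance δ = d/R = 9285.2 / 6371.0088 = 1.457414 rad.
With φ₁ = -52.492° = -0.916158 rad and θ = 345.92° = 6.037443 rad:
Destination latitude: φ₂ = arcsin( sin φ₁ cos δ + cos φ₁ sin δ cos θ ) = arcsin(0.497038) = 29.804°.
Then Δλ = atan2(-0.147173, 0.507424) = -0.282294 rad, from sin θ sin δ cos φ₁ over cos δ − sin φ₁ sin φ₂.
λ₂ = -104.147° + -16.174° = -120.321°.
The forward bearing on arrival equals the back-azimuth from the destination plus 180°.
Back-azimuth from P₂ (29.8°, -120.3°) to P₁ (-52.5°, -104.1°), with Δλ' = λ₁ − λ₂ = 16.2°: atan2( sin Δλ' cos φ₁ , cos φ₂ sin φ₁ − sin φ₂ cos φ₁ cos Δλ' ) = 170.2°.
Final bearing = (170.2° + 180°) mod 360° = 350.2°.

final bearing 350.2°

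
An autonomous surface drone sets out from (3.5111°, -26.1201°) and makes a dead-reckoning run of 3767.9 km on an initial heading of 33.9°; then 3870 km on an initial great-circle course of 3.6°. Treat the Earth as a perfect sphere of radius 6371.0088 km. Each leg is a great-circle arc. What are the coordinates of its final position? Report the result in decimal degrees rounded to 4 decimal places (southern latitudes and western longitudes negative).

latitude 65.5157°, longitude 0.0758°

Apply the spherical direct solution leg by leg, carrying full precision between legs.
Leg 1: from (3.5111°, -26.1201°), δ = 3767.9/6371.0088 = 0.591413 rad, θ = 33.9° → φ = 30.8460°, λ = -4.8850°.
Leg 2: from (30.8460°, -4.8850°), δ = 3870/6371.0088 = 0.607439 rad, θ = 3.6° → φ = 65.5157°, λ = 0.0758°.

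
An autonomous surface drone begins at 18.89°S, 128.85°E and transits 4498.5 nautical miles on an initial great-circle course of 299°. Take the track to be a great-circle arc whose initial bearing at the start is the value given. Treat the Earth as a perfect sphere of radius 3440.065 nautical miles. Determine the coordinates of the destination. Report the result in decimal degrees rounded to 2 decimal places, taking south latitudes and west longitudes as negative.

latitude 21.02°, longitude 64.06°

Angular distance δ = d/R = 4498.5 / 3440.065 = 1.307679 rad.
Start latitude φ₁ = -0.329693 rad; initial bearing θ = 5.218534 rad.
Destination latitude: φ₂ = arcsin( sin φ₁ cos δ + cos φ₁ sin δ cos θ ) = arcsin(0.358707) = 21.02°.
For the longitude increment, Δλ = atan2( sin θ sin δ cos φ₁, cos δ − sin φ₁ sin φ₂ ) = atan2(-0.799034, 0.376224) = -64.79°.
λ₂ = λ₁ + Δλ = 64.06°.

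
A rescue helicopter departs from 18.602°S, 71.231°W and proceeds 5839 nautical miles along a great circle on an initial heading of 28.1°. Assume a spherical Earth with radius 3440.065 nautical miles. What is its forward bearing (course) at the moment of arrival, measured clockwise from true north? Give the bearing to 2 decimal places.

Angular distance δ = d/R = 5839 / 3440.065 = 1.697352 rad.
Start latitude φ₁ = -0.324666 rad; initial bearing θ = 0.490438 rad.
Applying the spherical law of cosines for sides, sin φ₂ = sin φ₁ cos δ + cos φ₁ sin δ cos θ = 0.869618, so φ₂ = 60.414°.
Then Δλ = atan2(0.442835, 0.151184) = 1.241803 rad, from sin θ sin δ cos φ₁ over cos δ − sin φ₁ sin φ₂.
λ₂ = -71.231° + 71.150° = -0.081°.
The forward bearing on arrival equals the back-azimuth from the destination plus 180°.
Back-azimuth from P₂ (60.41°, -0.08°) to P₁ (-18.60°, -71.23°), with Δλ' = λ₁ − λ₂ = -71.15°: atan2( sin Δλ' cos φ₁ , cos φ₂ sin φ₁ − sin φ₂ cos φ₁ cos Δλ' ) = 244.71°.
Final bearing = (244.71° + 180°) mod 360° = 64.71°.

final bearing 64.71°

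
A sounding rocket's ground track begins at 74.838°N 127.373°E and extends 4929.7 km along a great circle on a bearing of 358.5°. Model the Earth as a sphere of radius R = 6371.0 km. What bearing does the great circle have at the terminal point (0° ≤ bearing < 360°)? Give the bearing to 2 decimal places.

Angular distance δ = d/R = 4929.7 / 6371 = 0.773772 rad.
Start latitude φ₁ = 1.306170 rad; initial bearing θ = 6.257005 rad.
sin φ₂ = sin φ₁ cos δ + cos φ₁ sin δ cos θ = (0.965190)(0.715280) + (0.261549)(0.698838)(0.999657) = 0.873099
φ₂ = asin(0.873099) = 1.061523 rad = 60.821°.
Then Δλ = atan2(-0.004785, -0.127427) = -3.104062 rad, from sin θ sin δ cos φ₁ over cos δ − sin φ₁ sin φ₂.
Hence λ₂ = 127.373° + -177.850° = -50.477°.
The forward bearing on arrival equals the back-azimuth from the destination plus 180°.
Back-azimuth from P₂ (60.82°, -50.48°) to P₁ (74.84°, 127.37°), with Δλ' = λ₁ − λ₂ = 177.85°: atan2( sin Δλ' cos φ₁ , cos φ₂ sin φ₁ − sin φ₂ cos φ₁ cos Δλ' ) = 0.80°.
Final bearing = (0.80° + 180°) mod 360° = 180.80°.

final bearing 180.80°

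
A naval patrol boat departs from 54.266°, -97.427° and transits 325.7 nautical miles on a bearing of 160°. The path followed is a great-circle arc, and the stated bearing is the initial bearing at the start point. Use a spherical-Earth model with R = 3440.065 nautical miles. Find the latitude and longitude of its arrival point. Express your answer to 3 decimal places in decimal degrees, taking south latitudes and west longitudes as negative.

δ = 325.7/3440.065 = 0.094678 rad (5.4247°).
Start latitude φ₁ = 0.947120 rad; initial bearing θ = 2.792527 rad.
Destination latitude: φ₂ = arcsin( sin φ₁ cos δ + cos φ₁ sin δ cos θ ) = arcsin(0.756219) = 49.132°.
Δλ = atan2( sin θ sin δ cos φ₁ , cos δ − sin φ₁ sin φ₂ ) = atan2(0.018884, 0.381670) = 0.049436 rad = 2.832°.
λ₂ = λ₁ + Δλ = -94.595°.

latitude 49.132°, longitude -94.595°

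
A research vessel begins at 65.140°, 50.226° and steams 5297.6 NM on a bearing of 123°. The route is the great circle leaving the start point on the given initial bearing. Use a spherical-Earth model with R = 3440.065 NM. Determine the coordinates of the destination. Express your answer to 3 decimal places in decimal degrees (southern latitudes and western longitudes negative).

The arc subtends δ = 5297.6/3440.065 = 1.539971 rad at the centre.
With φ₁ = 65.140° = 1.136907 rad and θ = 123° = 2.146755 rad:
Applying the spherical law of cosines for sides, sin φ₂ = sin φ₁ cos δ + cos φ₁ sin δ cos θ = -0.200894, so φ₂ = -11.589°.
Then Δλ = atan2(0.352412, 0.213099) = 1.026936 rad, from sin θ sin δ cos φ₁ over cos δ − sin φ₁ sin φ₂.
Hence λ₂ = 50.226° + 58.839° = 109.065°.

latitude -11.589°, longitude 109.065°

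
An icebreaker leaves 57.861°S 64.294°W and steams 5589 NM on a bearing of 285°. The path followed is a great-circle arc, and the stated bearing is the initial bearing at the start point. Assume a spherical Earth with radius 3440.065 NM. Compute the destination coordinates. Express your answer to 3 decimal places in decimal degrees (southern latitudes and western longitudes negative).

latitude 10.550°, longitude -143.139°

The arc subtends δ = 5589/3440.065 = 1.624679 rad at the centre.
Start latitude φ₁ = -1.009865 rad; initial bearing θ = 4.974188 rad.
sin φ₂ = sin φ₁ cos δ + cos φ₁ sin δ cos θ = (-0.846760)(-0.053856) + (0.531975)(0.998549)(0.258819) = 0.183089
φ₂ = asin(0.183089) = 0.184127 rad = 10.550°.
Δλ = atan2( sin θ sin δ cos φ₁ , cos δ − sin φ₁ sin φ₂ ) = atan2(-0.513103, 0.101176) = -1.376109 rad = -78.845°.
λ₂ = -64.294° + -78.845° = -143.139°.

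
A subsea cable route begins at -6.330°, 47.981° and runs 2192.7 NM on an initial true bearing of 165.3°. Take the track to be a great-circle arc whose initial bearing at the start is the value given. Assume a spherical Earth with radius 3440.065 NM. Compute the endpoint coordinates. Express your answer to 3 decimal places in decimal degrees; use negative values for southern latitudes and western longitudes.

Central angle δ = d/R = 0.637401 rad.
With φ₁ = -6.330° = -0.110479 rad and θ = 165.3° = 2.885029 rad:
Applying the spherical law of cosines for sides, sin φ₂ = sin φ₁ cos δ + cos φ₁ sin δ cos θ = -0.660726, so φ₂ = -41.355°.
For the longitude increment, Δλ = atan2( sin θ sin δ cos φ₁, cos δ − sin φ₁ sin φ₂ ) = atan2(0.150093, 0.730797) = 11.606°.
λ₂ = 47.981° + 11.606° = 59.587°.

latitude -41.355°, longitude 59.587°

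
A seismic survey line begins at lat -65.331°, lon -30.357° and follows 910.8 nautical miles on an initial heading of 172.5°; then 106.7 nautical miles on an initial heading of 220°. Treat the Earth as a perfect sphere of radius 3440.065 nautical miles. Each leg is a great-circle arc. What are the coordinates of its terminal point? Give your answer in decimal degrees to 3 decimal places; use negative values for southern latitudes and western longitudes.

latitude -81.467°, longitude -26.523°

Apply the spherical direct solution leg by leg, carrying full precision between legs.
Leg 1: from (-65.331°, -30.357°), δ = 910.8/3440.065 = 0.264762 rad, θ = 172.5° → φ = -80.182°, λ = -18.802°.
Leg 2: from (-80.182°, -18.802°), δ = 106.7/3440.065 = 0.031017 rad, θ = 220° → φ = -81.467°, λ = -26.523°.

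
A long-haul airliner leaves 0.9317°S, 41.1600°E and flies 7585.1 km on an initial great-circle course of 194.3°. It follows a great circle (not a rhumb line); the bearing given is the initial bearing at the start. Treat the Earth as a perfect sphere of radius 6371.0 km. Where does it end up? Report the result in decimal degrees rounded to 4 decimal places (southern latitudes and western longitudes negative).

latitude -64.9210°, longitude 8.4009°

The arc subtends δ = 7585.1/6371 = 1.190567 rad at the centre.
Start latitude φ₁ = -0.016261 rad; initial bearing θ = 3.391175 rad.
Destination latitude: φ₂ = arcsin( sin φ₁ cos δ + cos φ₁ sin δ cos θ ) = arcsin(-0.905724) = -64.9210°.
Then Δλ = atan2(-0.229328, 0.356406) = -0.571753 rad, from sin θ sin δ cos φ₁ over cos δ − sin φ₁ sin φ₂.
λ₂ = 41.1600° + -32.7591° = 8.4009°.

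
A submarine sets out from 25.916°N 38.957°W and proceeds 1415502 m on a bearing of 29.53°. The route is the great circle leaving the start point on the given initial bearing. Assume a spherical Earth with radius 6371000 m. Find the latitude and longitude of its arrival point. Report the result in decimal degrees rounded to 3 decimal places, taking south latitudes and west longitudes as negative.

Angular distance δ = d/R = 1415502 / 6371000 = 0.222179 rad.
Converting: φ₁ = 0.452320 rad, θ = 0.515396 rad.
Applying the spherical law of cosines for sides, sin φ₂ = sin φ₁ cos δ + cos φ₁ sin δ cos θ = 0.598760, so φ₂ = 36.781°.
For the longitude increment, Δλ = atan2( sin θ sin δ cos φ₁, cos δ − sin φ₁ sin φ₂ ) = atan2(0.097687, 0.713730) = 7.794°.
Hence λ₂ = -38.957° + 7.794° = -31.163°.

latitude 36.781°, longitude -31.163°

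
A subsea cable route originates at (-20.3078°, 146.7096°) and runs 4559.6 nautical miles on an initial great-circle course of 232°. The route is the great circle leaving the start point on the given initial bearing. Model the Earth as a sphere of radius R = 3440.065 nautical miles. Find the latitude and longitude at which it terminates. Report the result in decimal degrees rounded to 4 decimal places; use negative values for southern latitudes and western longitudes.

latitude -40.1209°, longitude 58.2480°

Central angle δ = d/R = 1.325440 rad.
With φ₁ = -20.3078° = -0.354438 rad and θ = 232° = 4.049164 rad:
Applying the spherical law of cosines for sides, sin φ₂ = sin φ₁ cos δ + cos φ₁ sin δ cos θ = -0.644403, so φ₂ = -40.1209°.
Then Δλ = atan2(-0.716896, 0.019253) = -1.543946 rad, from sin θ sin δ cos φ₁ over cos δ − sin φ₁ sin φ₂.
Hence λ₂ = 146.7096° + -88.4616° = 58.2480°.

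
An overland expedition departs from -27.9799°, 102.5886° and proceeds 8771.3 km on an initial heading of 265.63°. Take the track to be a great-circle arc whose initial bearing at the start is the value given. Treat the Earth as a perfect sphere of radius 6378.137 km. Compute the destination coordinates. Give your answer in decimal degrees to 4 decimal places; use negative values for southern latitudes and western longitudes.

latitude -9.0435°, longitude 20.5366°

δ = 8771.3/6378.137 = 1.375213 rad (78.7939°).
With φ₁ = -27.9799° = -0.488341 rad and θ = 265.63° = 4.636118 rad:
sin φ₂ = sin φ₁ cos δ + cos φ₁ sin δ cos θ = (-0.469162)(0.194338) + (0.883112)(0.980935)(-0.076197) = -0.157184
φ₂ = asin(-0.157184) = -0.157838 rad = -9.0435°.
For the longitude increment, Δλ = atan2( sin θ sin δ cos φ₁, cos δ − sin φ₁ sin φ₂ ) = atan2(-0.863757, 0.120594) = -82.0520°.
Hence λ₂ = 102.5886° + -82.0520° = 20.5366°.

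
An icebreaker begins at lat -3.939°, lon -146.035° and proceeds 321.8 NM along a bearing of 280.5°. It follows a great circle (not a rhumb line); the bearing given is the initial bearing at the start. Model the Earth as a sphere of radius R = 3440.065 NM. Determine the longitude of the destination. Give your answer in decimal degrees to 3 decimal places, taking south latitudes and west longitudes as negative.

longitude -151.312°

Central angle δ = d/R = 0.093545 rad.
With φ₁ = -3.939° = -0.068749 rad and θ = 280.5° = 4.895649 rad:
Applying the spherical law of cosines for sides, sin φ₂ = sin φ₁ cos δ + cos φ₁ sin δ cos θ = -0.051412, so φ₂ = -2.947°.
Then Δλ = atan2(-0.091627, 0.992096) = -0.092096 rad, from sin θ sin δ cos φ₁ over cos δ − sin φ₁ sin φ₂.
λ₂ = -146.035° + -5.277° = -151.312°.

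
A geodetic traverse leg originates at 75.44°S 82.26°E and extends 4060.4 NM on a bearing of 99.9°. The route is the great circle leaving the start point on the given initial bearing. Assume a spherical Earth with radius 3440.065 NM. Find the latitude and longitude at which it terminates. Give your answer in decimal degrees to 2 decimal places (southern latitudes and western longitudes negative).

Angular distance δ = d/R = 4060.4 / 3440.065 = 1.180327 rad.
Converting: φ₁ = -1.316676 rad, θ = 1.743584 rad.
sin φ₂ = sin φ₁ cos δ + cos φ₁ sin δ cos θ = (-0.967885)(0.380623) + (0.251394)(0.924730)(-0.171929) = -0.408368
φ₂ = asin(-0.408368) = -0.420665 rad = -24.10°.
Δλ = atan2( sin θ sin δ cos φ₁ , cos δ − sin φ₁ sin φ₂ ) = atan2(0.229010, -0.014630) = 1.634594 rad = 93.66°.
λ₂ = 82.26° + 93.66° = 175.92°.

latitude -24.10°, longitude 175.92°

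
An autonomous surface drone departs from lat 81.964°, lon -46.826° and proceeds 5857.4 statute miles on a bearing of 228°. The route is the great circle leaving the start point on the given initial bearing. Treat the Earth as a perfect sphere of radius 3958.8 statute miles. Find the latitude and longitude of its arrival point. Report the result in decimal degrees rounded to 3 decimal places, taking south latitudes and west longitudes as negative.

latitude -0.170°, longitude -94.562°

Central angle δ = d/R = 1.479590 rad.
With φ₁ = 81.964° = 1.430542 rad and θ = 228° = 3.979351 rad:
sin φ₂ = sin φ₁ cos δ + cos φ₁ sin δ cos θ = (0.990180)(0.091080) + (0.139795)(0.995844)(-0.669131) = -0.002967
φ₂ = asin(-0.002967) = -0.002967 rad = -0.170°.
For the longitude increment, Δλ = atan2( sin θ sin δ cos φ₁, cos δ − sin φ₁ sin φ₂ ) = atan2(-0.103456, 0.094018) = -47.736°.
Hence λ₂ = -46.826° + -47.736° = -94.562°.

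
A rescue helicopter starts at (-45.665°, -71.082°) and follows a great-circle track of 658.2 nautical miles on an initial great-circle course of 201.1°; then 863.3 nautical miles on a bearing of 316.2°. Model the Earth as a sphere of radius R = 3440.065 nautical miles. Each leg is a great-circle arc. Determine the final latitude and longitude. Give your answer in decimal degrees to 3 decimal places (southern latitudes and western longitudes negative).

latitude -44.375°, longitude -91.976°

Apply the spherical direct solution leg by leg, carrying full precision between legs.
Leg 1: from (-45.665°, -71.082°), δ = 658.2/3440.065 = 0.191334 rad, θ = 201.1° → φ = -55.711°, λ = -78.062°.
Leg 2: from (-55.711°, -78.062°), δ = 863.3/3440.065 = 0.250955 rad, θ = 316.2° → φ = -44.375°, λ = -91.976°.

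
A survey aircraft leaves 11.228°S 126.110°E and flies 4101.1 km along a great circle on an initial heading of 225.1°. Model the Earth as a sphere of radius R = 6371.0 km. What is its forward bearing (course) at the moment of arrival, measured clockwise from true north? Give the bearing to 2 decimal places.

final bearing 237.83°

Central angle δ = d/R = 0.643714 rad.
With φ₁ = -11.228° = -0.195966 rad and θ = 225.1° = 3.928736 rad:
Applying the spherical law of cosines for sides, sin φ₂ = sin φ₁ cos δ + cos φ₁ sin δ cos θ = -0.571281, so φ₂ = -34.840°.
Δλ = atan2( sin θ sin δ cos φ₁ , cos δ − sin φ₁ sin φ₂ ) = atan2(-0.416988, 0.688636) = -0.544473 rad = -31.196°.
λ₂ = λ₁ + Δλ = 94.914°.
The forward bearing on arrival equals the back-azimuth from the destination plus 180°.
Back-azimuth from P₂ (-34.84°, 94.91°) to P₁ (-11.23°, 126.11°), with Δλ' = λ₁ − λ₂ = 31.20°: atan2( sin Δλ' cos φ₁ , cos φ₂ sin φ₁ − sin φ₂ cos φ₁ cos Δλ' ) = 57.83°.
Final bearing = (57.83° + 180°) mod 360° = 237.83°.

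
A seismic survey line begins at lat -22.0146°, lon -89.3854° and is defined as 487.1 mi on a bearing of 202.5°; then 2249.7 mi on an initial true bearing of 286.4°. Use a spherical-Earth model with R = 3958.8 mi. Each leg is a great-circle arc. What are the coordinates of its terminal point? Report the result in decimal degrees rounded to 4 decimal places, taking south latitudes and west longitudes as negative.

Apply the spherical direct solution leg by leg, carrying full precision between legs.
Leg 1: from (-22.0146°, -89.3854°), δ = 487.1/3958.8 = 0.123042 rad, θ = 202.5° → φ = -28.4982°, λ = -92.4489°.
Leg 2: from (-28.4982°, -92.4489°), δ = 2249.7/3958.8 = 0.568278 rad, θ = 286.4° → φ = -15.5810°, λ = -124.8594°.

latitude -15.5810°, longitude -124.8594°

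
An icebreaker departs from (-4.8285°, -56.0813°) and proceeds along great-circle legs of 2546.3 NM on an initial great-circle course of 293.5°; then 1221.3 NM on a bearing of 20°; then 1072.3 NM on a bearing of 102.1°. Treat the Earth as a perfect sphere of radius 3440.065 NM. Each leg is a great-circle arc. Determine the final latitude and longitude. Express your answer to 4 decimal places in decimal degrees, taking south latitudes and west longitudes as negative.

latitude 25.6417°, longitude -67.8930°

Apply the spherical direct solution leg by leg, carrying full precision between legs.
Leg 1: from (-4.8285°, -56.0813°), δ = 2546.3/3440.065 = 0.740190 rad, θ = 293.5° → φ = 11.8778°, λ = -95.2808°.
Leg 2: from (11.8778°, -95.2808°), δ = 1221.3/3440.065 = 0.355022 rad, θ = 20° → φ = 30.8400°, λ = -87.3216°.
Leg 3: from (30.8400°, -87.3216°), δ = 1072.3/3440.065 = 0.311709 rad, θ = 102.1° → φ = 25.6417°, λ = -67.8930°.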